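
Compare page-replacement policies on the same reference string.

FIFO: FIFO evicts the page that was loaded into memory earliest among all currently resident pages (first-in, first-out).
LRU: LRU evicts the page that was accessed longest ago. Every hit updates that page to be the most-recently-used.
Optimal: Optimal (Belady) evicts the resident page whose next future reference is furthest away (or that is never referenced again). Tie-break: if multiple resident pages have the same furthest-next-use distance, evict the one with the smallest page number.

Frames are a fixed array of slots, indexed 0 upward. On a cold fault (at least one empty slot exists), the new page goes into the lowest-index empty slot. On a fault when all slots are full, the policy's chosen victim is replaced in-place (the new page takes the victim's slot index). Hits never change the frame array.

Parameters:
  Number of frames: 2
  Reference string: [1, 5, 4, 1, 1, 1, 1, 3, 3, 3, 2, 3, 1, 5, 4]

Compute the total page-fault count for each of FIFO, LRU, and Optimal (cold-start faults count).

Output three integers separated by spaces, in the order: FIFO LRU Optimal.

--- FIFO ---
  step 0: ref 1 -> FAULT, frames=[1,-] (faults so far: 1)
  step 1: ref 5 -> FAULT, frames=[1,5] (faults so far: 2)
  step 2: ref 4 -> FAULT, evict 1, frames=[4,5] (faults so far: 3)
  step 3: ref 1 -> FAULT, evict 5, frames=[4,1] (faults so far: 4)
  step 4: ref 1 -> HIT, frames=[4,1] (faults so far: 4)
  step 5: ref 1 -> HIT, frames=[4,1] (faults so far: 4)
  step 6: ref 1 -> HIT, frames=[4,1] (faults so far: 4)
  step 7: ref 3 -> FAULT, evict 4, frames=[3,1] (faults so far: 5)
  step 8: ref 3 -> HIT, frames=[3,1] (faults so far: 5)
  step 9: ref 3 -> HIT, frames=[3,1] (faults so far: 5)
  step 10: ref 2 -> FAULT, evict 1, frames=[3,2] (faults so far: 6)
  step 11: ref 3 -> HIT, frames=[3,2] (faults so far: 6)
  step 12: ref 1 -> FAULT, evict 3, frames=[1,2] (faults so far: 7)
  step 13: ref 5 -> FAULT, evict 2, frames=[1,5] (faults so far: 8)
  step 14: ref 4 -> FAULT, evict 1, frames=[4,5] (faults so far: 9)
  FIFO total faults: 9
--- LRU ---
  step 0: ref 1 -> FAULT, frames=[1,-] (faults so far: 1)
  step 1: ref 5 -> FAULT, frames=[1,5] (faults so far: 2)
  step 2: ref 4 -> FAULT, evict 1, frames=[4,5] (faults so far: 3)
  step 3: ref 1 -> FAULT, evict 5, frames=[4,1] (faults so far: 4)
  step 4: ref 1 -> HIT, frames=[4,1] (faults so far: 4)
  step 5: ref 1 -> HIT, frames=[4,1] (faults so far: 4)
  step 6: ref 1 -> HIT, frames=[4,1] (faults so far: 4)
  step 7: ref 3 -> FAULT, evict 4, frames=[3,1] (faults so far: 5)
  step 8: ref 3 -> HIT, frames=[3,1] (faults so far: 5)
  step 9: ref 3 -> HIT, frames=[3,1] (faults so far: 5)
  step 10: ref 2 -> FAULT, evict 1, frames=[3,2] (faults so far: 6)
  step 11: ref 3 -> HIT, frames=[3,2] (faults so far: 6)
  step 12: ref 1 -> FAULT, evict 2, frames=[3,1] (faults so far: 7)
  step 13: ref 5 -> FAULT, evict 3, frames=[5,1] (faults so far: 8)
  step 14: ref 4 -> FAULT, evict 1, frames=[5,4] (faults so far: 9)
  LRU total faults: 9
--- Optimal ---
  step 0: ref 1 -> FAULT, frames=[1,-] (faults so far: 1)
  step 1: ref 5 -> FAULT, frames=[1,5] (faults so far: 2)
  step 2: ref 4 -> FAULT, evict 5, frames=[1,4] (faults so far: 3)
  step 3: ref 1 -> HIT, frames=[1,4] (faults so far: 3)
  step 4: ref 1 -> HIT, frames=[1,4] (faults so far: 3)
  step 5: ref 1 -> HIT, frames=[1,4] (faults so far: 3)
  step 6: ref 1 -> HIT, frames=[1,4] (faults so far: 3)
  step 7: ref 3 -> FAULT, evict 4, frames=[1,3] (faults so far: 4)
  step 8: ref 3 -> HIT, frames=[1,3] (faults so far: 4)
  step 9: ref 3 -> HIT, frames=[1,3] (faults so far: 4)
  step 10: ref 2 -> FAULT, evict 1, frames=[2,3] (faults so far: 5)
  step 11: ref 3 -> HIT, frames=[2,3] (faults so far: 5)
  step 12: ref 1 -> FAULT, evict 2, frames=[1,3] (faults so far: 6)
  step 13: ref 5 -> FAULT, evict 1, frames=[5,3] (faults so far: 7)
  step 14: ref 4 -> FAULT, evict 3, frames=[5,4] (faults so far: 8)
  Optimal total faults: 8

Answer: 9 9 8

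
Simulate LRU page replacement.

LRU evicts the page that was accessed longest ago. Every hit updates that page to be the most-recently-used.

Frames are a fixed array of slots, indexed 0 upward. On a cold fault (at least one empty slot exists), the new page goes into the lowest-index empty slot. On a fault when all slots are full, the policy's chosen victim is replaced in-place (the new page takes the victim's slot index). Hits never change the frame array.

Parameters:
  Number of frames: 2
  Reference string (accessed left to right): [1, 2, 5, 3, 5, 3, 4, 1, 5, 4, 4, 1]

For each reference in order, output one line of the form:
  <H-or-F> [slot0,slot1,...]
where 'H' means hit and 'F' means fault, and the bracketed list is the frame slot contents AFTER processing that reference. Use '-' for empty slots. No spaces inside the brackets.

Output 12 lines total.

F [1,-]
F [1,2]
F [5,2]
F [5,3]
H [5,3]
H [5,3]
F [4,3]
F [4,1]
F [5,1]
F [5,4]
H [5,4]
F [1,4]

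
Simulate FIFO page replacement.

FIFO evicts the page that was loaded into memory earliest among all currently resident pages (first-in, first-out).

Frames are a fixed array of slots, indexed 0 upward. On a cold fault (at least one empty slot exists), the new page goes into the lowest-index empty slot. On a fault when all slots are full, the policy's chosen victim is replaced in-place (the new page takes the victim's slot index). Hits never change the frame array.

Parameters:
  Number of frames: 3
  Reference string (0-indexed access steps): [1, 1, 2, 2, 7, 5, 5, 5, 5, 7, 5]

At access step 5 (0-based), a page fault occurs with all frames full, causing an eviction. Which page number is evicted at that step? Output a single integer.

Answer: 1

Derivation:
Step 0: ref 1 -> FAULT, frames=[1,-,-]
Step 1: ref 1 -> HIT, frames=[1,-,-]
Step 2: ref 2 -> FAULT, frames=[1,2,-]
Step 3: ref 2 -> HIT, frames=[1,2,-]
Step 4: ref 7 -> FAULT, frames=[1,2,7]
Step 5: ref 5 -> FAULT, evict 1, frames=[5,2,7]
At step 5: evicted page 1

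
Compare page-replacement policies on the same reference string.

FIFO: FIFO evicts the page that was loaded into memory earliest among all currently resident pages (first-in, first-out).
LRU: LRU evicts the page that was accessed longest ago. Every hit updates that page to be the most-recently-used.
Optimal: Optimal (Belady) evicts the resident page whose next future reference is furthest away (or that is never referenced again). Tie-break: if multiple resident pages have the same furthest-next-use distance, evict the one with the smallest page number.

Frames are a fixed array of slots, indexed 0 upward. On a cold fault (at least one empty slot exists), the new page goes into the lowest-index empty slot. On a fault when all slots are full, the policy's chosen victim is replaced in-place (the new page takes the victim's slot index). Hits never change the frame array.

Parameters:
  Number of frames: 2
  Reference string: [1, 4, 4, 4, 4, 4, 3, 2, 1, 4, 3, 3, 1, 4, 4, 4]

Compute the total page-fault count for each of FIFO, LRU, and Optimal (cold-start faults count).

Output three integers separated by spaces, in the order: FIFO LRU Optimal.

--- FIFO ---
  step 0: ref 1 -> FAULT, frames=[1,-] (faults so far: 1)
  step 1: ref 4 -> FAULT, frames=[1,4] (faults so far: 2)
  step 2: ref 4 -> HIT, frames=[1,4] (faults so far: 2)
  step 3: ref 4 -> HIT, frames=[1,4] (faults so far: 2)
  step 4: ref 4 -> HIT, frames=[1,4] (faults so far: 2)
  step 5: ref 4 -> HIT, frames=[1,4] (faults so far: 2)
  step 6: ref 3 -> FAULT, evict 1, frames=[3,4] (faults so far: 3)
  step 7: ref 2 -> FAULT, evict 4, frames=[3,2] (faults so far: 4)
  step 8: ref 1 -> FAULT, evict 3, frames=[1,2] (faults so far: 5)
  step 9: ref 4 -> FAULT, evict 2, frames=[1,4] (faults so far: 6)
  step 10: ref 3 -> FAULT, evict 1, frames=[3,4] (faults so far: 7)
  step 11: ref 3 -> HIT, frames=[3,4] (faults so far: 7)
  step 12: ref 1 -> FAULT, evict 4, frames=[3,1] (faults so far: 8)
  step 13: ref 4 -> FAULT, evict 3, frames=[4,1] (faults so far: 9)
  step 14: ref 4 -> HIT, frames=[4,1] (faults so far: 9)
  step 15: ref 4 -> HIT, frames=[4,1] (faults so far: 9)
  FIFO total faults: 9
--- LRU ---
  step 0: ref 1 -> FAULT, frames=[1,-] (faults so far: 1)
  step 1: ref 4 -> FAULT, frames=[1,4] (faults so far: 2)
  step 2: ref 4 -> HIT, frames=[1,4] (faults so far: 2)
  step 3: ref 4 -> HIT, frames=[1,4] (faults so far: 2)
  step 4: ref 4 -> HIT, frames=[1,4] (faults so far: 2)
  step 5: ref 4 -> HIT, frames=[1,4] (faults so far: 2)
  step 6: ref 3 -> FAULT, evict 1, frames=[3,4] (faults so far: 3)
  step 7: ref 2 -> FAULT, evict 4, frames=[3,2] (faults so far: 4)
  step 8: ref 1 -> FAULT, evict 3, frames=[1,2] (faults so far: 5)
  step 9: ref 4 -> FAULT, evict 2, frames=[1,4] (faults so far: 6)
  step 10: ref 3 -> FAULT, evict 1, frames=[3,4] (faults so far: 7)
  step 11: ref 3 -> HIT, frames=[3,4] (faults so far: 7)
  step 12: ref 1 -> FAULT, evict 4, frames=[3,1] (faults so far: 8)
  step 13: ref 4 -> FAULT, evict 3, frames=[4,1] (faults so far: 9)
  step 14: ref 4 -> HIT, frames=[4,1] (faults so far: 9)
  step 15: ref 4 -> HIT, frames=[4,1] (faults so far: 9)
  LRU total faults: 9
--- Optimal ---
  step 0: ref 1 -> FAULT, frames=[1,-] (faults so far: 1)
  step 1: ref 4 -> FAULT, frames=[1,4] (faults so far: 2)
  step 2: ref 4 -> HIT, frames=[1,4] (faults so far: 2)
  step 3: ref 4 -> HIT, frames=[1,4] (faults so far: 2)
  step 4: ref 4 -> HIT, frames=[1,4] (faults so far: 2)
  step 5: ref 4 -> HIT, frames=[1,4] (faults so far: 2)
  step 6: ref 3 -> FAULT, evict 4, frames=[1,3] (faults so far: 3)
  step 7: ref 2 -> FAULT, evict 3, frames=[1,2] (faults so far: 4)
  step 8: ref 1 -> HIT, frames=[1,2] (faults so far: 4)
  step 9: ref 4 -> FAULT, evict 2, frames=[1,4] (faults so far: 5)
  step 10: ref 3 -> FAULT, evict 4, frames=[1,3] (faults so far: 6)
  step 11: ref 3 -> HIT, frames=[1,3] (faults so far: 6)
  step 12: ref 1 -> HIT, frames=[1,3] (faults so far: 6)
  step 13: ref 4 -> FAULT, evict 1, frames=[4,3] (faults so far: 7)
  step 14: ref 4 -> HIT, frames=[4,3] (faults so far: 7)
  step 15: ref 4 -> HIT, frames=[4,3] (faults so far: 7)
  Optimal total faults: 7

Answer: 9 9 7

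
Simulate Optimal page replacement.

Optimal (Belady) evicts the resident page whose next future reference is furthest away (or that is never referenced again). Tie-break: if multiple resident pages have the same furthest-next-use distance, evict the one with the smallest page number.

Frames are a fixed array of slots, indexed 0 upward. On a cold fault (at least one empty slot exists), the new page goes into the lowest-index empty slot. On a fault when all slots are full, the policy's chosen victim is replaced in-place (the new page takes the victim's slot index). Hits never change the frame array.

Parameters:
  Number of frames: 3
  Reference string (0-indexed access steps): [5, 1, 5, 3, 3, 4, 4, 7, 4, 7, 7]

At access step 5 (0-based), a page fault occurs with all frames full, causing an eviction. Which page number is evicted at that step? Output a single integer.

Step 0: ref 5 -> FAULT, frames=[5,-,-]
Step 1: ref 1 -> FAULT, frames=[5,1,-]
Step 2: ref 5 -> HIT, frames=[5,1,-]
Step 3: ref 3 -> FAULT, frames=[5,1,3]
Step 4: ref 3 -> HIT, frames=[5,1,3]
Step 5: ref 4 -> FAULT, evict 1, frames=[5,4,3]
At step 5: evicted page 1

Answer: 1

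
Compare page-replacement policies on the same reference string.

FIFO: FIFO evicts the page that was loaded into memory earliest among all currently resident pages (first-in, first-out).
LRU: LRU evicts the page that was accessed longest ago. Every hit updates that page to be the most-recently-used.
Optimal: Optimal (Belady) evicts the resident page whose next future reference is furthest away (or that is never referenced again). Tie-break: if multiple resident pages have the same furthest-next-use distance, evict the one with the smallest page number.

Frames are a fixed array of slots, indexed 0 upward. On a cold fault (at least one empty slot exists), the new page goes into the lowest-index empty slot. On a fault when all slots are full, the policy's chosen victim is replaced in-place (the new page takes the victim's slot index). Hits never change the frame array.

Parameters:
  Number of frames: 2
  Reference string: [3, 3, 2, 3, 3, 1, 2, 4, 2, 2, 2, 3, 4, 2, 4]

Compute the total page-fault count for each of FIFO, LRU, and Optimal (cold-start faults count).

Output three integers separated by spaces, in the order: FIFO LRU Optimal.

Answer: 8 8 6

Derivation:
--- FIFO ---
  step 0: ref 3 -> FAULT, frames=[3,-] (faults so far: 1)
  step 1: ref 3 -> HIT, frames=[3,-] (faults so far: 1)
  step 2: ref 2 -> FAULT, frames=[3,2] (faults so far: 2)
  step 3: ref 3 -> HIT, frames=[3,2] (faults so far: 2)
  step 4: ref 3 -> HIT, frames=[3,2] (faults so far: 2)
  step 5: ref 1 -> FAULT, evict 3, frames=[1,2] (faults so far: 3)
  step 6: ref 2 -> HIT, frames=[1,2] (faults so far: 3)
  step 7: ref 4 -> FAULT, evict 2, frames=[1,4] (faults so far: 4)
  step 8: ref 2 -> FAULT, evict 1, frames=[2,4] (faults so far: 5)
  step 9: ref 2 -> HIT, frames=[2,4] (faults so far: 5)
  step 10: ref 2 -> HIT, frames=[2,4] (faults so far: 5)
  step 11: ref 3 -> FAULT, evict 4, frames=[2,3] (faults so far: 6)
  step 12: ref 4 -> FAULT, evict 2, frames=[4,3] (faults so far: 7)
  step 13: ref 2 -> FAULT, evict 3, frames=[4,2] (faults so far: 8)
  step 14: ref 4 -> HIT, frames=[4,2] (faults so far: 8)
  FIFO total faults: 8
--- LRU ---
  step 0: ref 3 -> FAULT, frames=[3,-] (faults so far: 1)
  step 1: ref 3 -> HIT, frames=[3,-] (faults so far: 1)
  step 2: ref 2 -> FAULT, frames=[3,2] (faults so far: 2)
  step 3: ref 3 -> HIT, frames=[3,2] (faults so far: 2)
  step 4: ref 3 -> HIT, frames=[3,2] (faults so far: 2)
  step 5: ref 1 -> FAULT, evict 2, frames=[3,1] (faults so far: 3)
  step 6: ref 2 -> FAULT, evict 3, frames=[2,1] (faults so far: 4)
  step 7: ref 4 -> FAULT, evict 1, frames=[2,4] (faults so far: 5)
  step 8: ref 2 -> HIT, frames=[2,4] (faults so far: 5)
  step 9: ref 2 -> HIT, frames=[2,4] (faults so far: 5)
  step 10: ref 2 -> HIT, frames=[2,4] (faults so far: 5)
  step 11: ref 3 -> FAULT, evict 4, frames=[2,3] (faults so far: 6)
  step 12: ref 4 -> FAULT, evict 2, frames=[4,3] (faults so far: 7)
  step 13: ref 2 -> FAULT, evict 3, frames=[4,2] (faults so far: 8)
  step 14: ref 4 -> HIT, frames=[4,2] (faults so far: 8)
  LRU total faults: 8
--- Optimal ---
  step 0: ref 3 -> FAULT, frames=[3,-] (faults so far: 1)
  step 1: ref 3 -> HIT, frames=[3,-] (faults so far: 1)
  step 2: ref 2 -> FAULT, frames=[3,2] (faults so far: 2)
  step 3: ref 3 -> HIT, frames=[3,2] (faults so far: 2)
  step 4: ref 3 -> HIT, frames=[3,2] (faults so far: 2)
  step 5: ref 1 -> FAULT, evict 3, frames=[1,2] (faults so far: 3)
  step 6: ref 2 -> HIT, frames=[1,2] (faults so far: 3)
  step 7: ref 4 -> FAULT, evict 1, frames=[4,2] (faults so far: 4)
  step 8: ref 2 -> HIT, frames=[4,2] (faults so far: 4)
  step 9: ref 2 -> HIT, frames=[4,2] (faults so far: 4)
  step 10: ref 2 -> HIT, frames=[4,2] (faults so far: 4)
  step 11: ref 3 -> FAULT, evict 2, frames=[4,3] (faults so far: 5)
  step 12: ref 4 -> HIT, frames=[4,3] (faults so far: 5)
  step 13: ref 2 -> FAULT, evict 3, frames=[4,2] (faults so far: 6)
  step 14: ref 4 -> HIT, frames=[4,2] (faults so far: 6)
  Optimal total faults: 6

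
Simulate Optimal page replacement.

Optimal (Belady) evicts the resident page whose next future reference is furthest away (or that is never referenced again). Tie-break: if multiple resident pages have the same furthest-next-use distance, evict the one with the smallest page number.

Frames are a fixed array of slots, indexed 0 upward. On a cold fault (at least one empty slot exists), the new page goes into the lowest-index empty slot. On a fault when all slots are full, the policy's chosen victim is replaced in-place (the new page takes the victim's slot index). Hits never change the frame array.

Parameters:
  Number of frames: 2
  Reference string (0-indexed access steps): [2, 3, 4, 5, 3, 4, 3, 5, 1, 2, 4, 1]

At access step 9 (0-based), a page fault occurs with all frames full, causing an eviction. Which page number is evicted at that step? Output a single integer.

Answer: 1

Derivation:
Step 0: ref 2 -> FAULT, frames=[2,-]
Step 1: ref 3 -> FAULT, frames=[2,3]
Step 2: ref 4 -> FAULT, evict 2, frames=[4,3]
Step 3: ref 5 -> FAULT, evict 4, frames=[5,3]
Step 4: ref 3 -> HIT, frames=[5,3]
Step 5: ref 4 -> FAULT, evict 5, frames=[4,3]
Step 6: ref 3 -> HIT, frames=[4,3]
Step 7: ref 5 -> FAULT, evict 3, frames=[4,5]
Step 8: ref 1 -> FAULT, evict 5, frames=[4,1]
Step 9: ref 2 -> FAULT, evict 1, frames=[4,2]
At step 9: evicted page 1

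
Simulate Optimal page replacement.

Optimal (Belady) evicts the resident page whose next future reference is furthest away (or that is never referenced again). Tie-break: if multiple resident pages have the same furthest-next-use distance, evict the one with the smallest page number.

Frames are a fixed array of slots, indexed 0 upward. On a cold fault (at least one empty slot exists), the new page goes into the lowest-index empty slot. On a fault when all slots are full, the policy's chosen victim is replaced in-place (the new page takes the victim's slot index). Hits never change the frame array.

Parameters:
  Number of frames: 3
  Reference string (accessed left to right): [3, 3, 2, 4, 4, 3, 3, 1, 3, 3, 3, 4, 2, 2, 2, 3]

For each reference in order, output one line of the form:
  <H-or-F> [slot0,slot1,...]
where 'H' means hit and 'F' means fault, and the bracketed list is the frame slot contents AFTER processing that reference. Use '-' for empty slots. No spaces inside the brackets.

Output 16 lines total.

F [3,-,-]
H [3,-,-]
F [3,2,-]
F [3,2,4]
H [3,2,4]
H [3,2,4]
H [3,2,4]
F [3,1,4]
H [3,1,4]
H [3,1,4]
H [3,1,4]
H [3,1,4]
F [3,2,4]
H [3,2,4]
H [3,2,4]
H [3,2,4]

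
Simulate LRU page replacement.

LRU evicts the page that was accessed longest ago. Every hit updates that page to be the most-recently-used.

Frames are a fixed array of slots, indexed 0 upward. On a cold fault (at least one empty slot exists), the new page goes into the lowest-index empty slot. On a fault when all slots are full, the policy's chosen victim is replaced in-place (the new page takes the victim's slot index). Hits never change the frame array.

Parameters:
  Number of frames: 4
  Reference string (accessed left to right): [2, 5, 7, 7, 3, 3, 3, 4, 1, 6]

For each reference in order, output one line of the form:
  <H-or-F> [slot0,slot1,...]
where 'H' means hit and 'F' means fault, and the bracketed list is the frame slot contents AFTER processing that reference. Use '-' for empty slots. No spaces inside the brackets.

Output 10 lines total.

F [2,-,-,-]
F [2,5,-,-]
F [2,5,7,-]
H [2,5,7,-]
F [2,5,7,3]
H [2,5,7,3]
H [2,5,7,3]
F [4,5,7,3]
F [4,1,7,3]
F [4,1,6,3]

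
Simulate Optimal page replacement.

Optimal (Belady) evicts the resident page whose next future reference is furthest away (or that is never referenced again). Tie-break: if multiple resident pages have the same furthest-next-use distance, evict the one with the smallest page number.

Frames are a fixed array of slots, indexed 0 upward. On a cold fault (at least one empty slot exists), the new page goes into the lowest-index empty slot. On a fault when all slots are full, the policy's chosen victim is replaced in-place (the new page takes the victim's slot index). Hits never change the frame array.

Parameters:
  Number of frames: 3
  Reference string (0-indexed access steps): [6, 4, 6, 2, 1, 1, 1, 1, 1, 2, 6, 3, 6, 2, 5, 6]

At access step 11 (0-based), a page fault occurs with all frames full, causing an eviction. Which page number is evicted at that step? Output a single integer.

Answer: 1

Derivation:
Step 0: ref 6 -> FAULT, frames=[6,-,-]
Step 1: ref 4 -> FAULT, frames=[6,4,-]
Step 2: ref 6 -> HIT, frames=[6,4,-]
Step 3: ref 2 -> FAULT, frames=[6,4,2]
Step 4: ref 1 -> FAULT, evict 4, frames=[6,1,2]
Step 5: ref 1 -> HIT, frames=[6,1,2]
Step 6: ref 1 -> HIT, frames=[6,1,2]
Step 7: ref 1 -> HIT, frames=[6,1,2]
Step 8: ref 1 -> HIT, frames=[6,1,2]
Step 9: ref 2 -> HIT, frames=[6,1,2]
Step 10: ref 6 -> HIT, frames=[6,1,2]
Step 11: ref 3 -> FAULT, evict 1, frames=[6,3,2]
At step 11: evicted page 1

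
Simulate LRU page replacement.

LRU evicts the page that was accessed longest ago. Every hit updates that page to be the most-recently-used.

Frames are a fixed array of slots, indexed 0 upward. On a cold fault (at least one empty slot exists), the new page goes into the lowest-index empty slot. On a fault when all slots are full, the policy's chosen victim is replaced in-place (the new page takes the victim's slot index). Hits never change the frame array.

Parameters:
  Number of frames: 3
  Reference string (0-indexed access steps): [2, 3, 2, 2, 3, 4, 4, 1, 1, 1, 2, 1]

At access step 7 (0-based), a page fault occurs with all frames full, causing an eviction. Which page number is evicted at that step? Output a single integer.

Step 0: ref 2 -> FAULT, frames=[2,-,-]
Step 1: ref 3 -> FAULT, frames=[2,3,-]
Step 2: ref 2 -> HIT, frames=[2,3,-]
Step 3: ref 2 -> HIT, frames=[2,3,-]
Step 4: ref 3 -> HIT, frames=[2,3,-]
Step 5: ref 4 -> FAULT, frames=[2,3,4]
Step 6: ref 4 -> HIT, frames=[2,3,4]
Step 7: ref 1 -> FAULT, evict 2, frames=[1,3,4]
At step 7: evicted page 2

Answer: 2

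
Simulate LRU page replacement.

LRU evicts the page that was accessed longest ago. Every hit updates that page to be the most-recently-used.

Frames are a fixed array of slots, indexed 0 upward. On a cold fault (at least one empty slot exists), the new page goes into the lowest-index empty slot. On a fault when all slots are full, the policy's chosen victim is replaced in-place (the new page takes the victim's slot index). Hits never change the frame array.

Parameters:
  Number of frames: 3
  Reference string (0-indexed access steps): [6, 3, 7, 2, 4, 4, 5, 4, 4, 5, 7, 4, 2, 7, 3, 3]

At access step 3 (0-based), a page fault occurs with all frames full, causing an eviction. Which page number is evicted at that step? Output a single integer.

Answer: 6

Derivation:
Step 0: ref 6 -> FAULT, frames=[6,-,-]
Step 1: ref 3 -> FAULT, frames=[6,3,-]
Step 2: ref 7 -> FAULT, frames=[6,3,7]
Step 3: ref 2 -> FAULT, evict 6, frames=[2,3,7]
At step 3: evicted page 6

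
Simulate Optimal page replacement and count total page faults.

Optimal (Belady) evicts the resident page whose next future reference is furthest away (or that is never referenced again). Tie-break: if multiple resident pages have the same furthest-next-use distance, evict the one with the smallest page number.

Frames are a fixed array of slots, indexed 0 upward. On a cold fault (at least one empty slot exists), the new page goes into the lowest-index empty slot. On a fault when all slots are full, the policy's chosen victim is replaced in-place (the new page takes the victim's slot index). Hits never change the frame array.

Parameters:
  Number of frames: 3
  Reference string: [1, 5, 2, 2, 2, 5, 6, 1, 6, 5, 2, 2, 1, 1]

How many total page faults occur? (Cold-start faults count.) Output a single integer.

Answer: 5

Derivation:
Step 0: ref 1 → FAULT, frames=[1,-,-]
Step 1: ref 5 → FAULT, frames=[1,5,-]
Step 2: ref 2 → FAULT, frames=[1,5,2]
Step 3: ref 2 → HIT, frames=[1,5,2]
Step 4: ref 2 → HIT, frames=[1,5,2]
Step 5: ref 5 → HIT, frames=[1,5,2]
Step 6: ref 6 → FAULT (evict 2), frames=[1,5,6]
Step 7: ref 1 → HIT, frames=[1,5,6]
Step 8: ref 6 → HIT, frames=[1,5,6]
Step 9: ref 5 → HIT, frames=[1,5,6]
Step 10: ref 2 → FAULT (evict 5), frames=[1,2,6]
Step 11: ref 2 → HIT, frames=[1,2,6]
Step 12: ref 1 → HIT, frames=[1,2,6]
Step 13: ref 1 → HIT, frames=[1,2,6]
Total faults: 5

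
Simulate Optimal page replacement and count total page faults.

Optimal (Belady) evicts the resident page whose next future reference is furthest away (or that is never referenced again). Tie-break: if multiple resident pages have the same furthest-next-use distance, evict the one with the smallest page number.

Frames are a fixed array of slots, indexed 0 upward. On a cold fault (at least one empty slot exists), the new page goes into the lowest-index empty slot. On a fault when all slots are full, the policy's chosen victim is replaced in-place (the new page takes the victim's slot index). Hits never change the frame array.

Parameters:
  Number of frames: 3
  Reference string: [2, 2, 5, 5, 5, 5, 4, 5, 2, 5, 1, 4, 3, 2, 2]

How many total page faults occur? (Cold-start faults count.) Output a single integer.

Answer: 5

Derivation:
Step 0: ref 2 → FAULT, frames=[2,-,-]
Step 1: ref 2 → HIT, frames=[2,-,-]
Step 2: ref 5 → FAULT, frames=[2,5,-]
Step 3: ref 5 → HIT, frames=[2,5,-]
Step 4: ref 5 → HIT, frames=[2,5,-]
Step 5: ref 5 → HIT, frames=[2,5,-]
Step 6: ref 4 → FAULT, frames=[2,5,4]
Step 7: ref 5 → HIT, frames=[2,5,4]
Step 8: ref 2 → HIT, frames=[2,5,4]
Step 9: ref 5 → HIT, frames=[2,5,4]
Step 10: ref 1 → FAULT (evict 5), frames=[2,1,4]
Step 11: ref 4 → HIT, frames=[2,1,4]
Step 12: ref 3 → FAULT (evict 1), frames=[2,3,4]
Step 13: ref 2 → HIT, frames=[2,3,4]
Step 14: ref 2 → HIT, frames=[2,3,4]
Total faults: 5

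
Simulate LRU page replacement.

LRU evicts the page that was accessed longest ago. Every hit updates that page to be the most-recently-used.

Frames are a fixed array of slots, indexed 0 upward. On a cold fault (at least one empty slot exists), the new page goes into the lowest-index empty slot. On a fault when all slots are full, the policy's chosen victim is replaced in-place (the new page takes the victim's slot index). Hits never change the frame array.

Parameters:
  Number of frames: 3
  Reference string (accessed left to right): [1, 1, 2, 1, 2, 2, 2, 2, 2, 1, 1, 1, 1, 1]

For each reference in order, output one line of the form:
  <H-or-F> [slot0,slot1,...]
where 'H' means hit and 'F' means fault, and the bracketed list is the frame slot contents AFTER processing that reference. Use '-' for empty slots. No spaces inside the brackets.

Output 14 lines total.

F [1,-,-]
H [1,-,-]
F [1,2,-]
H [1,2,-]
H [1,2,-]
H [1,2,-]
H [1,2,-]
H [1,2,-]
H [1,2,-]
H [1,2,-]
H [1,2,-]
H [1,2,-]
H [1,2,-]
H [1,2,-]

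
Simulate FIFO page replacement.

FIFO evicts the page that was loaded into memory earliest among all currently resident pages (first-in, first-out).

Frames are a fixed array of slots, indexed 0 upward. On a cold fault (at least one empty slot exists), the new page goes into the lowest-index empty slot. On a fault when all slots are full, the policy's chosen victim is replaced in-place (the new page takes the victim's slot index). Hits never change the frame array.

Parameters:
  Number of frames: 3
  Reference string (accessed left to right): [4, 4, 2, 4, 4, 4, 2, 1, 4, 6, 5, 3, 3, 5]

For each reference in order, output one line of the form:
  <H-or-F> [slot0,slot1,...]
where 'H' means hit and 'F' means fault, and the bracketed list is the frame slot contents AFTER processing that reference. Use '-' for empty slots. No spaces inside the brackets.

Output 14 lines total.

F [4,-,-]
H [4,-,-]
F [4,2,-]
H [4,2,-]
H [4,2,-]
H [4,2,-]
H [4,2,-]
F [4,2,1]
H [4,2,1]
F [6,2,1]
F [6,5,1]
F [6,5,3]
H [6,5,3]
H [6,5,3]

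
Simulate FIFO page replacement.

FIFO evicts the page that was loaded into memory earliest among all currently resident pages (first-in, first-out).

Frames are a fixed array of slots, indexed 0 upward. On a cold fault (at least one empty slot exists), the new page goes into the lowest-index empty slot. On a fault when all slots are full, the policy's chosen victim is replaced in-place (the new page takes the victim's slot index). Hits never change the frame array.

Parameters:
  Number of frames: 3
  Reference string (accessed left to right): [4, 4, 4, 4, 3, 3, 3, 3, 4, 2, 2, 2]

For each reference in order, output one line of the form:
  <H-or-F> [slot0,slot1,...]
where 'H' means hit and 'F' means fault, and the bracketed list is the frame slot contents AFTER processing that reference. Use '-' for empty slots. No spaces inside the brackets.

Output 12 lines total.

F [4,-,-]
H [4,-,-]
H [4,-,-]
H [4,-,-]
F [4,3,-]
H [4,3,-]
H [4,3,-]
H [4,3,-]
H [4,3,-]
F [4,3,2]
H [4,3,2]
H [4,3,2]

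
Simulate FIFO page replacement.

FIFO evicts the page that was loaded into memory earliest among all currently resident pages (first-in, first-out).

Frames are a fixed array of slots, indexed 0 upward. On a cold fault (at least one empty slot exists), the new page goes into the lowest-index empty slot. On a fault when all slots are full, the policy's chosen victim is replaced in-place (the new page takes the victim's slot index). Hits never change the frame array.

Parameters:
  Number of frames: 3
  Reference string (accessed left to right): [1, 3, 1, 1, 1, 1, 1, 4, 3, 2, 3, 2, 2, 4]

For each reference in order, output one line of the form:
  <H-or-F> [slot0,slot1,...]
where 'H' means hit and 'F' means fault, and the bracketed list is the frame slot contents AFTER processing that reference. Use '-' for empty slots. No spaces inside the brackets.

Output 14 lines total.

F [1,-,-]
F [1,3,-]
H [1,3,-]
H [1,3,-]
H [1,3,-]
H [1,3,-]
H [1,3,-]
F [1,3,4]
H [1,3,4]
F [2,3,4]
H [2,3,4]
H [2,3,4]
H [2,3,4]
H [2,3,4]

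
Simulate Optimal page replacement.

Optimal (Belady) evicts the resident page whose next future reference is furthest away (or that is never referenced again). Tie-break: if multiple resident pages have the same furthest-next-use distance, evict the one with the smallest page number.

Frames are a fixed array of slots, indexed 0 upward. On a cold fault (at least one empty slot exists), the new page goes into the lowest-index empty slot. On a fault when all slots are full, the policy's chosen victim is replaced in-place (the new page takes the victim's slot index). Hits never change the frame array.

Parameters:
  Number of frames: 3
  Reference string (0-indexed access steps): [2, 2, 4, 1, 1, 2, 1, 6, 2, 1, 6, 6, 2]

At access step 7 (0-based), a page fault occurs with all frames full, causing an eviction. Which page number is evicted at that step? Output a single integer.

Answer: 4

Derivation:
Step 0: ref 2 -> FAULT, frames=[2,-,-]
Step 1: ref 2 -> HIT, frames=[2,-,-]
Step 2: ref 4 -> FAULT, frames=[2,4,-]
Step 3: ref 1 -> FAULT, frames=[2,4,1]
Step 4: ref 1 -> HIT, frames=[2,4,1]
Step 5: ref 2 -> HIT, frames=[2,4,1]
Step 6: ref 1 -> HIT, frames=[2,4,1]
Step 7: ref 6 -> FAULT, evict 4, frames=[2,6,1]
At step 7: evicted page 4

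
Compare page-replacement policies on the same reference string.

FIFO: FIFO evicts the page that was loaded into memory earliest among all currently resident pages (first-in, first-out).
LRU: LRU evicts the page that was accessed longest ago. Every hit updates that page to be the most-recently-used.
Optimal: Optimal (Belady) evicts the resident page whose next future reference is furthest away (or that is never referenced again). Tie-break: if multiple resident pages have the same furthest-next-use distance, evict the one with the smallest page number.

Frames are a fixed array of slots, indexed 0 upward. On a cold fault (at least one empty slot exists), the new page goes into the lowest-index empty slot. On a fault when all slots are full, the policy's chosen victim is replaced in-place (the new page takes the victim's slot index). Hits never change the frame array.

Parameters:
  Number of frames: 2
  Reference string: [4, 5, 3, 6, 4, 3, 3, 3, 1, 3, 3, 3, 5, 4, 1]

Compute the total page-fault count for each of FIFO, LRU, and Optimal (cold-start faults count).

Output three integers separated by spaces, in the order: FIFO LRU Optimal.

Answer: 10 10 8

Derivation:
--- FIFO ---
  step 0: ref 4 -> FAULT, frames=[4,-] (faults so far: 1)
  step 1: ref 5 -> FAULT, frames=[4,5] (faults so far: 2)
  step 2: ref 3 -> FAULT, evict 4, frames=[3,5] (faults so far: 3)
  step 3: ref 6 -> FAULT, evict 5, frames=[3,6] (faults so far: 4)
  step 4: ref 4 -> FAULT, evict 3, frames=[4,6] (faults so far: 5)
  step 5: ref 3 -> FAULT, evict 6, frames=[4,3] (faults so far: 6)
  step 6: ref 3 -> HIT, frames=[4,3] (faults so far: 6)
  step 7: ref 3 -> HIT, frames=[4,3] (faults so far: 6)
  step 8: ref 1 -> FAULT, evict 4, frames=[1,3] (faults so far: 7)
  step 9: ref 3 -> HIT, frames=[1,3] (faults so far: 7)
  step 10: ref 3 -> HIT, frames=[1,3] (faults so far: 7)
  step 11: ref 3 -> HIT, frames=[1,3] (faults so far: 7)
  step 12: ref 5 -> FAULT, evict 3, frames=[1,5] (faults so far: 8)
  step 13: ref 4 -> FAULT, evict 1, frames=[4,5] (faults so far: 9)
  step 14: ref 1 -> FAULT, evict 5, frames=[4,1] (faults so far: 10)
  FIFO total faults: 10
--- LRU ---
  step 0: ref 4 -> FAULT, frames=[4,-] (faults so far: 1)
  step 1: ref 5 -> FAULT, frames=[4,5] (faults so far: 2)
  step 2: ref 3 -> FAULT, evict 4, frames=[3,5] (faults so far: 3)
  step 3: ref 6 -> FAULT, evict 5, frames=[3,6] (faults so far: 4)
  step 4: ref 4 -> FAULT, evict 3, frames=[4,6] (faults so far: 5)
  step 5: ref 3 -> FAULT, evict 6, frames=[4,3] (faults so far: 6)
  step 6: ref 3 -> HIT, frames=[4,3] (faults so far: 6)
  step 7: ref 3 -> HIT, frames=[4,3] (faults so far: 6)
  step 8: ref 1 -> FAULT, evict 4, frames=[1,3] (faults so far: 7)
  step 9: ref 3 -> HIT, frames=[1,3] (faults so far: 7)
  step 10: ref 3 -> HIT, frames=[1,3] (faults so far: 7)
  step 11: ref 3 -> HIT, frames=[1,3] (faults so far: 7)
  step 12: ref 5 -> FAULT, evict 1, frames=[5,3] (faults so far: 8)
  step 13: ref 4 -> FAULT, evict 3, frames=[5,4] (faults so far: 9)
  step 14: ref 1 -> FAULT, evict 5, frames=[1,4] (faults so far: 10)
  LRU total faults: 10
--- Optimal ---
  step 0: ref 4 -> FAULT, frames=[4,-] (faults so far: 1)
  step 1: ref 5 -> FAULT, frames=[4,5] (faults so far: 2)
  step 2: ref 3 -> FAULT, evict 5, frames=[4,3] (faults so far: 3)
  step 3: ref 6 -> FAULT, evict 3, frames=[4,6] (faults so far: 4)
  step 4: ref 4 -> HIT, frames=[4,6] (faults so far: 4)
  step 5: ref 3 -> FAULT, evict 6, frames=[4,3] (faults so far: 5)
  step 6: ref 3 -> HIT, frames=[4,3] (faults so far: 5)
  step 7: ref 3 -> HIT, frames=[4,3] (faults so far: 5)
  step 8: ref 1 -> FAULT, evict 4, frames=[1,3] (faults so far: 6)
  step 9: ref 3 -> HIT, frames=[1,3] (faults so far: 6)
  step 10: ref 3 -> HIT, frames=[1,3] (faults so far: 6)
  step 11: ref 3 -> HIT, frames=[1,3] (faults so far: 6)
  step 12: ref 5 -> FAULT, evict 3, frames=[1,5] (faults so far: 7)
  step 13: ref 4 -> FAULT, evict 5, frames=[1,4] (faults so far: 8)
  step 14: ref 1 -> HIT, frames=[1,4] (faults so far: 8)
  Optimal total faults: 8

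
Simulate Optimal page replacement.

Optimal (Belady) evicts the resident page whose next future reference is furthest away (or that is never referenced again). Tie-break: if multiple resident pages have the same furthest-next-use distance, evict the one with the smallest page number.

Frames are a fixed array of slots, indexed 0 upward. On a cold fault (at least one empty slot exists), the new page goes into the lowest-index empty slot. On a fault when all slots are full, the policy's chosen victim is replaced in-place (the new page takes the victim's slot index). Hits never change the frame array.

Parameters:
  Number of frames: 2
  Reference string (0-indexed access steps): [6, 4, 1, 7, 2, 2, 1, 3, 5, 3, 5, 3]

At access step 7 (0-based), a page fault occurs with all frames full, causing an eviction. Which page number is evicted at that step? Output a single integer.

Step 0: ref 6 -> FAULT, frames=[6,-]
Step 1: ref 4 -> FAULT, frames=[6,4]
Step 2: ref 1 -> FAULT, evict 4, frames=[6,1]
Step 3: ref 7 -> FAULT, evict 6, frames=[7,1]
Step 4: ref 2 -> FAULT, evict 7, frames=[2,1]
Step 5: ref 2 -> HIT, frames=[2,1]
Step 6: ref 1 -> HIT, frames=[2,1]
Step 7: ref 3 -> FAULT, evict 1, frames=[2,3]
At step 7: evicted page 1

Answer: 1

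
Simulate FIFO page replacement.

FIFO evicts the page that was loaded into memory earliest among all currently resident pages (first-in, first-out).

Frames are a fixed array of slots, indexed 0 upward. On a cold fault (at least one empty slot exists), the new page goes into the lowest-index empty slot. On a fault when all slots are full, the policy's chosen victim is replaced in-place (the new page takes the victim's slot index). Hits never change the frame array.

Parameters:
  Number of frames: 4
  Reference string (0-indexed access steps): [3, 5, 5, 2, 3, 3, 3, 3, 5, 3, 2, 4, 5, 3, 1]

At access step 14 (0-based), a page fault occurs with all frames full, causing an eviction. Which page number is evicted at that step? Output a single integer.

Step 0: ref 3 -> FAULT, frames=[3,-,-,-]
Step 1: ref 5 -> FAULT, frames=[3,5,-,-]
Step 2: ref 5 -> HIT, frames=[3,5,-,-]
Step 3: ref 2 -> FAULT, frames=[3,5,2,-]
Step 4: ref 3 -> HIT, frames=[3,5,2,-]
Step 5: ref 3 -> HIT, frames=[3,5,2,-]
Step 6: ref 3 -> HIT, frames=[3,5,2,-]
Step 7: ref 3 -> HIT, frames=[3,5,2,-]
Step 8: ref 5 -> HIT, frames=[3,5,2,-]
Step 9: ref 3 -> HIT, frames=[3,5,2,-]
Step 10: ref 2 -> HIT, frames=[3,5,2,-]
Step 11: ref 4 -> FAULT, frames=[3,5,2,4]
Step 12: ref 5 -> HIT, frames=[3,5,2,4]
Step 13: ref 3 -> HIT, frames=[3,5,2,4]
Step 14: ref 1 -> FAULT, evict 3, frames=[1,5,2,4]
At step 14: evicted page 3

Answer: 3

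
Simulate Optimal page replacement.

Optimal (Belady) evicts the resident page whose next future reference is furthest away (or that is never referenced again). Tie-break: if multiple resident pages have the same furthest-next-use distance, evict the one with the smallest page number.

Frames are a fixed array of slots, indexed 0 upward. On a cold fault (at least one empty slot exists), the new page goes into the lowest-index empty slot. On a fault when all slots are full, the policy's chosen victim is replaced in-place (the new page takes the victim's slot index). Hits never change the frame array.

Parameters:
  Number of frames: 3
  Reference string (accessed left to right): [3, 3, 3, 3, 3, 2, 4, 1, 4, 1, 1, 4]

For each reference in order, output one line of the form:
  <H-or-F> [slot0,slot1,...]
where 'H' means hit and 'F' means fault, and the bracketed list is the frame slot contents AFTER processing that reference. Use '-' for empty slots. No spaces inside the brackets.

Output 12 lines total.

F [3,-,-]
H [3,-,-]
H [3,-,-]
H [3,-,-]
H [3,-,-]
F [3,2,-]
F [3,2,4]
F [3,1,4]
H [3,1,4]
H [3,1,4]
H [3,1,4]
H [3,1,4]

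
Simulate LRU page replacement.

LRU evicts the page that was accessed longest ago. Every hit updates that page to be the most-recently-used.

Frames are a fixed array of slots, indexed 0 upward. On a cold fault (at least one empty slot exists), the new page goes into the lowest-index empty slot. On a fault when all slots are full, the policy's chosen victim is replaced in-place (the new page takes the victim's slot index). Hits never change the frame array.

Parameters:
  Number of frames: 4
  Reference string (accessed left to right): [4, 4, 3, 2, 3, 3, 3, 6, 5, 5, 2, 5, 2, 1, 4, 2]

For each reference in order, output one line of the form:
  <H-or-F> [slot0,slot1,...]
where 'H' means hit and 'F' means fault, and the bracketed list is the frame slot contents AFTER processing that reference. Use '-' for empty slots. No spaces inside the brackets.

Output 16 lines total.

F [4,-,-,-]
H [4,-,-,-]
F [4,3,-,-]
F [4,3,2,-]
H [4,3,2,-]
H [4,3,2,-]
H [4,3,2,-]
F [4,3,2,6]
F [5,3,2,6]
H [5,3,2,6]
H [5,3,2,6]
H [5,3,2,6]
H [5,3,2,6]
F [5,1,2,6]
F [5,1,2,4]
H [5,1,2,4]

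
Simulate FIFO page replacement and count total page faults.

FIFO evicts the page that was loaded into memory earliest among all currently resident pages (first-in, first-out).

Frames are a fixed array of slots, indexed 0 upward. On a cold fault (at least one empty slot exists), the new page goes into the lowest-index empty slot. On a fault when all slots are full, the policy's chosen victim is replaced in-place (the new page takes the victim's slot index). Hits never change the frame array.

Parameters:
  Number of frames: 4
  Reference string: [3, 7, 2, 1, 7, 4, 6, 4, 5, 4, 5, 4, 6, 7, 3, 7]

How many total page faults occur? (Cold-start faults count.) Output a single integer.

Step 0: ref 3 → FAULT, frames=[3,-,-,-]
Step 1: ref 7 → FAULT, frames=[3,7,-,-]
Step 2: ref 2 → FAULT, frames=[3,7,2,-]
Step 3: ref 1 → FAULT, frames=[3,7,2,1]
Step 4: ref 7 → HIT, frames=[3,7,2,1]
Step 5: ref 4 → FAULT (evict 3), frames=[4,7,2,1]
Step 6: ref 6 → FAULT (evict 7), frames=[4,6,2,1]
Step 7: ref 4 → HIT, frames=[4,6,2,1]
Step 8: ref 5 → FAULT (evict 2), frames=[4,6,5,1]
Step 9: ref 4 → HIT, frames=[4,6,5,1]
Step 10: ref 5 → HIT, frames=[4,6,5,1]
Step 11: ref 4 → HIT, frames=[4,6,5,1]
Step 12: ref 6 → HIT, frames=[4,6,5,1]
Step 13: ref 7 → FAULT (evict 1), frames=[4,6,5,7]
Step 14: ref 3 → FAULT (evict 4), frames=[3,6,5,7]
Step 15: ref 7 → HIT, frames=[3,6,5,7]
Total faults: 9

Answer: 9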